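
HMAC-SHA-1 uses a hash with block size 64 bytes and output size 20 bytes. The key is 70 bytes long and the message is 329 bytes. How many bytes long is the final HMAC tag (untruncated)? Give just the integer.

20

The tag is one SHA-1 digest: 20 bytes.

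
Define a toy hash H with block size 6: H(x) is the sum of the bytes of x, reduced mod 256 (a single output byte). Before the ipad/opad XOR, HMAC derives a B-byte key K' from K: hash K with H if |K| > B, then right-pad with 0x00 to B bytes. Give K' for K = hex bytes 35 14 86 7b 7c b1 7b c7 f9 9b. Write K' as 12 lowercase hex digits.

4d0000000000

|K| = 10 > B = 6, so first hash the key.
H(K): sum = 53+20+134+123+124+177+123+199+249+155 = 1357; mod 256 = 77 → 4d.
Zero-pad H(K) = 4d to 6 bytes: K' = 4d 00 00 00 00 00.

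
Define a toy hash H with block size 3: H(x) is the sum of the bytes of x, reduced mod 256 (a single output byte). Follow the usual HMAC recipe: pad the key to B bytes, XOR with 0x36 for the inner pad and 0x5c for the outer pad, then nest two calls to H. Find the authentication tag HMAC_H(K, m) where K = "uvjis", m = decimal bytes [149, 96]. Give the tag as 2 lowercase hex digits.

Key "uvjis" = 75 76 6a 69 73 is 5 bytes > B = 3, so hash it first: H(key) = 31, then zero-pad to 3 bytes: K' = 31 00 00.
K' ⊕ ipad = 07 36 36.  K' ⊕ opad = 6d 5c 5c.
Inner input = (K'⊕ipad) ∥ m = 07 36 36 ∥ 95 60.
Inner hash: sum = 7+54+54+149+96 = 360; mod 256 = 104 → 68.
Outer input = (K'⊕opad) ∥ inner = 6d 5c 5c ∥ 68.
Outer hash (tag): sum = 109+92+92+104 = 397; mod 256 = 141 → 8d.

8d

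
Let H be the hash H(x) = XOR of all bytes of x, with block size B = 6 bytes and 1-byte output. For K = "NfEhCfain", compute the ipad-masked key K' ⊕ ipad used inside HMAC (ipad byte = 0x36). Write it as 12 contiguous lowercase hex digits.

703636363636

Key "NfEhCfain" = 4e 66 45 68 43 66 61 69 6e is 9 bytes > B = 6, so hash it first: H(key) = 46, then zero-pad to 6 bytes: K' = 46 00 00 00 00 00.
XOR each byte with 0x36: 46⊕36=70, 00⊕36=36, 00⊕36=36, 00⊕36=36, 00⊕36=36, 00⊕36=36.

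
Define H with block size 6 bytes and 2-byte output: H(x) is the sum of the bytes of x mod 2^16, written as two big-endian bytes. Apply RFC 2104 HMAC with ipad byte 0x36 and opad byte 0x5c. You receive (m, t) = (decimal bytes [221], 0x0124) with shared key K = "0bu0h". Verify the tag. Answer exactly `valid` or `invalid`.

Key "0bu0h" = 30 62 75 30 68 is 5 bytes ≤ B = 6; zero-pad to 6 bytes: K' = 30 62 75 30 68 00.
K' ⊕ ipad = 06 54 43 06 5e 36; K' ⊕ opad = 6c 3e 29 6c 34 5c.
Inner hash: sum = 6+84+67+6+94+54+221 = 532 → 02 14.
Outer hash (recomputed tag): sum = 108+62+41+108+52+92+2+20 = 485 → 01 e5.
Recomputed tag = 01e5; claimed = 0124 → mismatch.

invalid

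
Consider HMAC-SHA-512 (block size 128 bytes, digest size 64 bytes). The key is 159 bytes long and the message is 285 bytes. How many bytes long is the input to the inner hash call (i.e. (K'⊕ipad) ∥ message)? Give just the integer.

413

Key is 159 > 128 bytes, so it is hashed to 64 bytes then zero-padded to 128: |K'| = 128.
Inner input = (K'⊕ipad) ∥ m → 128 + 285 = 413 bytes.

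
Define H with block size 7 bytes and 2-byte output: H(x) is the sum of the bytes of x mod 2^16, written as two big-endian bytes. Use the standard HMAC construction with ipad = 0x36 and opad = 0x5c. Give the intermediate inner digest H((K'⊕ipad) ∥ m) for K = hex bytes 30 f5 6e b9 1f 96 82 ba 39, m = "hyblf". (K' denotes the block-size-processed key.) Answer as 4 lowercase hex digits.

0395

Key hex bytes 30 f5 6e b9 1f 96 82 ba 39 is 9 bytes > B = 7, so hash it first: H(key) = 04 76, then zero-pad to 7 bytes: K' = 04 76 00 00 00 00 00.
K' ⊕ ipad = 32 40 36 36 36 36 36.
Inner input = 32 40 36 36 36 36 36 ∥ 68 79 62 6c 66.
Inner hash: sum = 50+64+54+54+54+54+54+104+121+98+108+102 = 917 → 03 95.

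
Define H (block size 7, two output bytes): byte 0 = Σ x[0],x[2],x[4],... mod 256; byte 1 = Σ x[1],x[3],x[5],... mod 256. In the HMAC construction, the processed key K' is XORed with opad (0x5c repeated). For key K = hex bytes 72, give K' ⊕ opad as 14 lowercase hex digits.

2e5c5c5c5c5c5c

Key hex bytes 72 is 1 byte ≤ B = 7; zero-pad to 7 bytes: K' = 72 00 00 00 00 00 00.
XOR each byte with 0x5c: 72⊕5c=2e, 00⊕5c=5c, 00⊕5c=5c, 00⊕5c=5c, 00⊕5c=5c, 00⊕5c=5c, 00⊕5c=5c.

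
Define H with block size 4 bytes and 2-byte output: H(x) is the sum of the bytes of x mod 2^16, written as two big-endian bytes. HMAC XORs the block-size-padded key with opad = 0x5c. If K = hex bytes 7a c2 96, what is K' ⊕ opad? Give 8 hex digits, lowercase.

269eca5c

Key hex bytes 7a c2 96 is 3 bytes ≤ B = 4; zero-pad to 4 bytes: K' = 7a c2 96 00.
XOR each byte with 0x5c: 7a⊕5c=26, c2⊕5c=9e, 96⊕5c=ca, 00⊕5c=5c.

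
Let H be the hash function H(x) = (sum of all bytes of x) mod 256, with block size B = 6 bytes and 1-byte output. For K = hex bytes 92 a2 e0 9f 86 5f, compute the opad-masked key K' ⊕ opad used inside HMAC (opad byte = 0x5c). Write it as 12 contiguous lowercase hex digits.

cefebcc3da03

Key hex bytes 92 a2 e0 9f 86 5f is exactly B = 6 bytes: K' = 92 a2 e0 9f 86 5f.
XOR each byte with 0x5c: 92⊕5c=ce, a2⊕5c=fe, e0⊕5c=bc, 9f⊕5c=c3, 86⊕5c=da, 5f⊕5c=03.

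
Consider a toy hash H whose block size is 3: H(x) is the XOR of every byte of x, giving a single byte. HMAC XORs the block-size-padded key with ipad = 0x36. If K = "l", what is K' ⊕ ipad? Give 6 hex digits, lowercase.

5a3636

Key "l" = 6c is 1 byte ≤ B = 3; zero-pad to 3 bytes: K' = 6c 00 00.
XOR each byte with 0x36: 6c⊕36=5a, 00⊕36=36, 00⊕36=36.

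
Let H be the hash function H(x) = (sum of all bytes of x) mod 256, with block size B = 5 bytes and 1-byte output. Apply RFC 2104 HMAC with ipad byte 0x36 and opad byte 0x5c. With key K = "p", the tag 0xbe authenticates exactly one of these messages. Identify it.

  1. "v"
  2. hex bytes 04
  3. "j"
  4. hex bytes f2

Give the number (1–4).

Key "p" = 70 is 1 byte ≤ B = 5; zero-pad to 5 bytes: K' = 70 00 00 00 00.
K' ⊕ ipad = 46 36 36 36 36; K' ⊕ opad = 2c 5c 5c 5c 5c.
m1: inner = H(46 36 36 36 36 76) = 94; tag = H(2c 5c 5c 5c 5c 94) = 30
m2: inner = H(46 36 36 36 36 04) = 22; tag = H(2c 5c 5c 5c 5c 22) = be ← matches
m3: inner = H(46 36 36 36 36 6a) = 88; tag = H(2c 5c 5c 5c 5c 88) = 24
m4: inner = H(46 36 36 36 36 f2) = 10; tag = H(2c 5c 5c 5c 5c 10) = ac

2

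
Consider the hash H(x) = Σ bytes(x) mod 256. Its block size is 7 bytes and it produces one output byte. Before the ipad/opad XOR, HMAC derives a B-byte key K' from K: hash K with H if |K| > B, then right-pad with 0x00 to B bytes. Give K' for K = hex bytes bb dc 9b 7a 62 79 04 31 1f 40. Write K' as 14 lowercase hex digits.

1b000000000000

|K| = 10 > B = 7, so first hash the key.
H(K): sum = 187+220+155+122+98+121+4+49+31+64 = 1051; mod 256 = 27 → 1b.
Zero-pad H(K) = 1b to 7 bytes: K' = 1b 00 00 00 00 00 00.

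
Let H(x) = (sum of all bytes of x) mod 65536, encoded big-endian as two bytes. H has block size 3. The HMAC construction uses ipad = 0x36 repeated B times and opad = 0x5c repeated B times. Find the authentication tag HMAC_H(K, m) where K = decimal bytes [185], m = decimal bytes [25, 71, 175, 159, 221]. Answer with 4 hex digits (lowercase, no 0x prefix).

Key decimal bytes [185] = b9 is 1 byte ≤ B = 3; zero-pad to 3 bytes: K' = b9 00 00.
K' ⊕ ipad = 8f 36 36.  K' ⊕ opad = e5 5c 5c.
Inner input = (K'⊕ipad) ∥ m = 8f 36 36 ∥ 19 47 af 9f dd.
Inner hash: sum = 143+54+54+25+71+175+159+221 = 902 → 03 86.
Outer input = (K'⊕opad) ∥ inner = e5 5c 5c ∥ 03 86.
Outer hash (tag): sum = 229+92+92+3+134 = 550 → 02 26.

0226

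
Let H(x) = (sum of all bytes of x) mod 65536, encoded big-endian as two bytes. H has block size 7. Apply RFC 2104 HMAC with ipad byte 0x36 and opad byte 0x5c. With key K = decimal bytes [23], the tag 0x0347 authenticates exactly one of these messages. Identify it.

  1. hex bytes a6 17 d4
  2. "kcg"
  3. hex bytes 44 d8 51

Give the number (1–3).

Key decimal bytes [23] = 17 is 1 byte ≤ B = 7; zero-pad to 7 bytes: K' = 17 00 00 00 00 00 00.
K' ⊕ ipad = 21 36 36 36 36 36 36; K' ⊕ opad = 4b 5c 5c 5c 5c 5c 5c.
m1: inner = H(21 36 36 36 36 36 36 a6 17 d4) = 02 f6; tag = H(4b 5c 5c 5c 5c 5c 5c 02 f6) = 036b
m2: inner = H(21 36 36 36 36 36 36 6b 63 67) = 02 9a; tag = H(4b 5c 5c 5c 5c 5c 5c 02 9a) = 030f
m3: inner = H(21 36 36 36 36 36 36 44 d8 51) = 02 d2; tag = H(4b 5c 5c 5c 5c 5c 5c 02 d2) = 0347 ← matches

3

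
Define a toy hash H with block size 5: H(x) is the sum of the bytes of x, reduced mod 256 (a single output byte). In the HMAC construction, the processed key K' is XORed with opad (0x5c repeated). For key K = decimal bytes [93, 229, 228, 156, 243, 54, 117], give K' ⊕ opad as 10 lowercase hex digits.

3c5c5c5c5c

Key decimal bytes [93, 229, 228, 156, 243, 54, 117] = 5d e5 e4 9c f3 36 75 is 7 bytes > B = 5, so hash it first: H(key) = 60, then zero-pad to 5 bytes: K' = 60 00 00 00 00.
XOR each byte with 0x5c: 60⊕5c=3c, 00⊕5c=5c, 00⊕5c=5c, 00⊕5c=5c, 00⊕5c=5c.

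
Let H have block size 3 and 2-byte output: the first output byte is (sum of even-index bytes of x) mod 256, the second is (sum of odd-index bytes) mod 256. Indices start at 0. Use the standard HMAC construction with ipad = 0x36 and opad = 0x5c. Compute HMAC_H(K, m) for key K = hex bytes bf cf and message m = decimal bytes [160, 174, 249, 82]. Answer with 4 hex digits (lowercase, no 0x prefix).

d152

Key hex bytes bf cf is 2 bytes ≤ B = 3; zero-pad to 3 bytes: K' = bf cf 00.
K' ⊕ ipad = 89 f9 36.  K' ⊕ opad = e3 93 5c.
Inner input = (K'⊕ipad) ∥ m = 89 f9 36 ∥ a0 ae f9 52.
Inner hash: even-index sum = 447 mod 256 = 191; odd-index sum = 658 mod 256 = 146 → bf 92.
Outer input = (K'⊕opad) ∥ inner = e3 93 5c ∥ bf 92.
Outer hash (tag): even-index sum = 465 mod 256 = 209; odd-index sum = 338 mod 256 = 82 → d1 52.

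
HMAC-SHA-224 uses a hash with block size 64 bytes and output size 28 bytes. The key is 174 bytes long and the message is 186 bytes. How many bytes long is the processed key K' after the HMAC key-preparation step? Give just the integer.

64

Key is 174 > 64 bytes, so it is hashed to 28 bytes then zero-padded to 64: |K'| = 64.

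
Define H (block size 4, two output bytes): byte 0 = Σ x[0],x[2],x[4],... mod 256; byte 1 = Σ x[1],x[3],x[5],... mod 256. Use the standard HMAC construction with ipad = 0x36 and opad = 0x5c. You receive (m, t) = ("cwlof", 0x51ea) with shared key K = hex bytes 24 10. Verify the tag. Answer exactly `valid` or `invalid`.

valid

Key hex bytes 24 10 is 2 bytes ≤ B = 4; zero-pad to 4 bytes: K' = 24 10 00 00.
K' ⊕ ipad = 12 26 36 36; K' ⊕ opad = 78 4c 5c 5c.
Inner hash: even-index sum = 381 mod 256 = 125; odd-index sum = 322 mod 256 = 66 → 7d 42.
Outer hash (recomputed tag): even-index sum = 337 mod 256 = 81; odd-index sum = 234 mod 256 = 234 → 51 ea.
Recomputed tag = 51ea; claimed = 51ea → match.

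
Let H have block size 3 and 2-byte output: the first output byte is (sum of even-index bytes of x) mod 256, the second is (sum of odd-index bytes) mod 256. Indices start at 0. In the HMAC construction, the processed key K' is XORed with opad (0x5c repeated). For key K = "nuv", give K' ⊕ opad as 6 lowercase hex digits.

32292a

Key "nuv" = 6e 75 76 is exactly B = 3 bytes: K' = 6e 75 76.
XOR each byte with 0x5c: 6e⊕5c=32, 75⊕5c=29, 76⊕5c=2a.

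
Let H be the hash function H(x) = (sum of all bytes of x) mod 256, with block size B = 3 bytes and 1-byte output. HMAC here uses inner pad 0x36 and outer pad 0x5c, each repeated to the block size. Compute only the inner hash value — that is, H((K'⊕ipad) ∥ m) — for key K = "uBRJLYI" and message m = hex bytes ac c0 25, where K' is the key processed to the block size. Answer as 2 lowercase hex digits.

74

Key "uBRJLYI" = 75 42 52 4a 4c 59 49 is 7 bytes > B = 3, so hash it first: H(key) = 41, then zero-pad to 3 bytes: K' = 41 00 00.
K' ⊕ ipad = 77 36 36.
Inner input = 77 36 36 ∥ ac c0 25.
Inner hash: sum = 119+54+54+172+192+37 = 628; mod 256 = 116 → 74.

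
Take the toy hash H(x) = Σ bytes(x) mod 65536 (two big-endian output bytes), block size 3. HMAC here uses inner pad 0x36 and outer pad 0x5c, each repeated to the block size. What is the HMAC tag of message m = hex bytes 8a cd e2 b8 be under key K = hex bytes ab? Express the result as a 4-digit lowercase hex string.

Key hex bytes ab is 1 byte ≤ B = 3; zero-pad to 3 bytes: K' = ab 00 00.
K' ⊕ ipad = 9d 36 36.  K' ⊕ opad = f7 5c 5c.
Inner input = (K'⊕ipad) ∥ m = 9d 36 36 ∥ 8a cd e2 b8 be.
Inner hash: sum = 157+54+54+138+205+226+184+190 = 1208 → 04 b8.
Outer input = (K'⊕opad) ∥ inner = f7 5c 5c ∥ 04 b8.
Outer hash (tag): sum = 247+92+92+4+184 = 619 → 02 6b.

026b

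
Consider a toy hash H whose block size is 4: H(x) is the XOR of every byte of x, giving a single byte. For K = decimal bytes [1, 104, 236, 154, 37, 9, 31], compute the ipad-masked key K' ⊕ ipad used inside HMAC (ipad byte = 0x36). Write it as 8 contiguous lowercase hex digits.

1a363636

Key decimal bytes [1, 104, 236, 154, 37, 9, 31] = 01 68 ec 9a 25 09 1f is 7 bytes > B = 4, so hash it first: H(key) = 2c, then zero-pad to 4 bytes: K' = 2c 00 00 00.
XOR each byte with 0x36: 2c⊕36=1a, 00⊕36=36, 00⊕36=36, 00⊕36=36.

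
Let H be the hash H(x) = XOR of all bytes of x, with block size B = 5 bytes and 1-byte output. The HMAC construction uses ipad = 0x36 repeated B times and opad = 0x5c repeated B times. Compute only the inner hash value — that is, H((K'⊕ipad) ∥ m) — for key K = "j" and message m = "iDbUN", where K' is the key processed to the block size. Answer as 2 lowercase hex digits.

Key "j" = 6a is 1 byte ≤ B = 5; zero-pad to 5 bytes: K' = 6a 00 00 00 00.
K' ⊕ ipad = 5c 36 36 36 36.
Inner input = 5c 36 36 36 36 ∥ 69 44 62 55 4e.
Inner hash: XOR 5c⊕36⊕36⊕36⊕36⊕69⊕44⊕62⊕55⊕4e = 08.

08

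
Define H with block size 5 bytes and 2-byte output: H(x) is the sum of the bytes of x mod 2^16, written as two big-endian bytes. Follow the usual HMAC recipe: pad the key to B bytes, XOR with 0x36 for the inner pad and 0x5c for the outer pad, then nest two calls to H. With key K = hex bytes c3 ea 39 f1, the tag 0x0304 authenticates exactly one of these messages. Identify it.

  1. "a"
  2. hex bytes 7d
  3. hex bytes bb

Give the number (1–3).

1

Key hex bytes c3 ea 39 f1 is 4 bytes ≤ B = 5; zero-pad to 5 bytes: K' = c3 ea 39 f1 00.
K' ⊕ ipad = f5 dc 0f c7 36; K' ⊕ opad = 9f b6 65 ad 5c.
m1: inner = H(f5 dc 0f c7 36 61) = 03 3e; tag = H(9f b6 65 ad 5c 03 3e) = 0304 ← matches
m2: inner = H(f5 dc 0f c7 36 7d) = 03 5a; tag = H(9f b6 65 ad 5c 03 5a) = 0320
m3: inner = H(f5 dc 0f c7 36 bb) = 03 98; tag = H(9f b6 65 ad 5c 03 98) = 035e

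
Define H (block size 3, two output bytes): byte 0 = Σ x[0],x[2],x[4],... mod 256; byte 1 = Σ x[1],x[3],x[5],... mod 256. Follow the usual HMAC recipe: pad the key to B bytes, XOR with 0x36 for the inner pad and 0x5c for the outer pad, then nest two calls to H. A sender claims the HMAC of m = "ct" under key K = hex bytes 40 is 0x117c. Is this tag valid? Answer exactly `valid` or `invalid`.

Key hex bytes 40 is 1 byte ≤ B = 3; zero-pad to 3 bytes: K' = 40 00 00.
K' ⊕ ipad = 76 36 36; K' ⊕ opad = 1c 5c 5c.
Inner hash: even-index sum = 288 mod 256 = 32; odd-index sum = 153 mod 256 = 153 → 20 99.
Outer hash (recomputed tag): even-index sum = 273 mod 256 = 17; odd-index sum = 124 mod 256 = 124 → 11 7c.
Recomputed tag = 117c; claimed = 117c → match.

valid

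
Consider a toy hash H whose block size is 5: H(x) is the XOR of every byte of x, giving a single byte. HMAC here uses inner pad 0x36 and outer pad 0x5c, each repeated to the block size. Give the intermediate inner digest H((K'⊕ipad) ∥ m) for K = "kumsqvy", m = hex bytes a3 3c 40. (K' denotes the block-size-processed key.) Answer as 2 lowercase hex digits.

Key "kumsqvy" = 6b 75 6d 73 71 76 79 is 7 bytes > B = 5, so hash it first: H(key) = 7e, then zero-pad to 5 bytes: K' = 7e 00 00 00 00.
K' ⊕ ipad = 48 36 36 36 36.
Inner input = 48 36 36 36 36 ∥ a3 3c 40.
Inner hash: XOR 48⊕36⊕36⊕36⊕36⊕a3⊕3c⊕40 = 97.

97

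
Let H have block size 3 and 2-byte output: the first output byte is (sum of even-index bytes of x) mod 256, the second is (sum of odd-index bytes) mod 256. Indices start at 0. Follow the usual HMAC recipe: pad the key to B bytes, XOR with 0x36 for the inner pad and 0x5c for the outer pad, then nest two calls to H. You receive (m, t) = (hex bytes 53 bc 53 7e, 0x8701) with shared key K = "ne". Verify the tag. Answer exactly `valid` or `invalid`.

valid

Key "ne" = 6e 65 is 2 bytes ≤ B = 3; zero-pad to 3 bytes: K' = 6e 65 00.
K' ⊕ ipad = 58 53 36; K' ⊕ opad = 32 39 5c.
Inner hash: even-index sum = 456 mod 256 = 200; odd-index sum = 249 mod 256 = 249 → c8 f9.
Outer hash (recomputed tag): even-index sum = 391 mod 256 = 135; odd-index sum = 257 mod 256 = 1 → 87 01.
Recomputed tag = 8701; claimed = 8701 → match.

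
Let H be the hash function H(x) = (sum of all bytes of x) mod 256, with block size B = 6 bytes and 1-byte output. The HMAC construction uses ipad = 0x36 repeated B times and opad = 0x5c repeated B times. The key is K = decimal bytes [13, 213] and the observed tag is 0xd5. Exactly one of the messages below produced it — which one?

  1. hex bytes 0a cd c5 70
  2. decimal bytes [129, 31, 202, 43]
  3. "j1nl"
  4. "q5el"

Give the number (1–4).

2

Key decimal bytes [13, 213] = 0d d5 is 2 bytes ≤ B = 6; zero-pad to 6 bytes: K' = 0d d5 00 00 00 00.
K' ⊕ ipad = 3b e3 36 36 36 36; K' ⊕ opad = 51 89 5c 5c 5c 5c.
m1: inner = H(3b e3 36 36 36 36 0a cd c5 70) = 02; tag = H(51 89 5c 5c 5c 5c 02) = 4c
m2: inner = H(3b e3 36 36 36 36 81 1f ca 2b) = 8b; tag = H(51 89 5c 5c 5c 5c 8b) = d5 ← matches
m3: inner = H(3b e3 36 36 36 36 6a 31 6e 6c) = 6b; tag = H(51 89 5c 5c 5c 5c 6b) = b5
m4: inner = H(3b e3 36 36 36 36 71 35 65 6c) = 6d; tag = H(51 89 5c 5c 5c 5c 6d) = b7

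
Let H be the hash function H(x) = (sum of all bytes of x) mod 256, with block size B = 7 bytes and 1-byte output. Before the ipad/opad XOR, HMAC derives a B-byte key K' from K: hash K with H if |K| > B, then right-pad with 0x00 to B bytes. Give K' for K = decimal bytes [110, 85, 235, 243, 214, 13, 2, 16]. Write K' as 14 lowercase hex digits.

|K| = 8 > B = 7, so first hash the key.
H(K): sum = 110+85+235+243+214+13+2+16 = 918; mod 256 = 150 → 96.
Zero-pad H(K) = 96 to 7 bytes: K' = 96 00 00 00 00 00 00.

96000000000000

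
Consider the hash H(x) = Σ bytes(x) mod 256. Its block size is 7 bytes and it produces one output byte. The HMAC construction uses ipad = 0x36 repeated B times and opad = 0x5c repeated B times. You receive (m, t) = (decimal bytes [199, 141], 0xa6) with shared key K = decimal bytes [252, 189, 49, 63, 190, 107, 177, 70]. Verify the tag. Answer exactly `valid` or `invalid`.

invalid

Key decimal bytes [252, 189, 49, 63, 190, 107, 177, 70] = fc bd 31 3f be 6b b1 46 is 8 bytes > B = 7, so hash it first: H(key) = 49, then zero-pad to 7 bytes: K' = 49 00 00 00 00 00 00.
K' ⊕ ipad = 7f 36 36 36 36 36 36; K' ⊕ opad = 15 5c 5c 5c 5c 5c 5c.
Inner hash: sum = 127+54+54+54+54+54+54+199+141 = 791; mod 256 = 23 → 17.
Outer hash (recomputed tag): sum = 21+92+92+92+92+92+92+23 = 596; mod 256 = 84 → 54.
Recomputed tag = 54; claimed = a6 → mismatch.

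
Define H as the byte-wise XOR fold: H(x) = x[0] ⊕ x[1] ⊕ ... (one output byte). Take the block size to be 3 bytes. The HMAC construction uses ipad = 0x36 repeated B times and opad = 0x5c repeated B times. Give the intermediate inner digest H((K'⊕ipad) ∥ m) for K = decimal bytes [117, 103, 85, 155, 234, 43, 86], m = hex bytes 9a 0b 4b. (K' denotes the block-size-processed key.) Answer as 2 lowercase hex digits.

a7

Key decimal bytes [117, 103, 85, 155, 234, 43, 86] = 75 67 55 9b ea 2b 56 is 7 bytes > B = 3, so hash it first: H(key) = 4b, then zero-pad to 3 bytes: K' = 4b 00 00.
K' ⊕ ipad = 7d 36 36.
Inner input = 7d 36 36 ∥ 9a 0b 4b.
Inner hash: XOR 7d⊕36⊕36⊕9a⊕0b⊕4b = a7.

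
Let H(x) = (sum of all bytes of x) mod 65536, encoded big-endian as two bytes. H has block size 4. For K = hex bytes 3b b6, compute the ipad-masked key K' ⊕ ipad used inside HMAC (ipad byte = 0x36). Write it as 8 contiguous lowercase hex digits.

0d803636

Key hex bytes 3b b6 is 2 bytes ≤ B = 4; zero-pad to 4 bytes: K' = 3b b6 00 00.
XOR each byte with 0x36: 3b⊕36=0d, b6⊕36=80, 00⊕36=36, 00⊕36=36.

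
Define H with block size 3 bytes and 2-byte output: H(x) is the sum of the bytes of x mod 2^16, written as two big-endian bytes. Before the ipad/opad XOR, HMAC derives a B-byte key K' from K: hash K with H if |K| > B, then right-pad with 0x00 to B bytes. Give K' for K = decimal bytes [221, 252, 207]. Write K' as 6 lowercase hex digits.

Key decimal bytes [221, 252, 207] = dd fc cf is exactly B = 3 bytes: K' = dd fc cf.

ddfccf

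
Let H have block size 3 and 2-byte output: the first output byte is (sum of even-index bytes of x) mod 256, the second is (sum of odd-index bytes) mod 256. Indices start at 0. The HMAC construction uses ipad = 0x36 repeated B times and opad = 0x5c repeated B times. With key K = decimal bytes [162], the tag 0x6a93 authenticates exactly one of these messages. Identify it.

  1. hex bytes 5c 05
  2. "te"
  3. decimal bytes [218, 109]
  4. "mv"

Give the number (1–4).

Key decimal bytes [162] = a2 is 1 byte ≤ B = 3; zero-pad to 3 bytes: K' = a2 00 00.
K' ⊕ ipad = 94 36 36; K' ⊕ opad = fe 5c 5c.
m1: inner = H(94 36 36 5c 05) = cf 92; tag = H(fe 5c 5c cf 92) = ec2b
m2: inner = H(94 36 36 74 65) = 2f aa; tag = H(fe 5c 5c 2f aa) = 048b
m3: inner = H(94 36 36 da 6d) = 37 10; tag = H(fe 5c 5c 37 10) = 6a93 ← matches
m4: inner = H(94 36 36 6d 76) = 40 a3; tag = H(fe 5c 5c 40 a3) = fd9c

3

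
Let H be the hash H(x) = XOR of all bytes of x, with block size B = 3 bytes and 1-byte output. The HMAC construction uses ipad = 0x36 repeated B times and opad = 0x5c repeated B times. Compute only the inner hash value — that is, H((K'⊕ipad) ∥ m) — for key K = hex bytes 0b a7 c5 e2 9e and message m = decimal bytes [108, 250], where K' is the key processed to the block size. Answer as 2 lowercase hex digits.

b5

Key hex bytes 0b a7 c5 e2 9e is 5 bytes > B = 3, so hash it first: H(key) = 15, then zero-pad to 3 bytes: K' = 15 00 00.
K' ⊕ ipad = 23 36 36.
Inner input = 23 36 36 ∥ 6c fa.
Inner hash: XOR 23⊕36⊕36⊕6c⊕fa = b5.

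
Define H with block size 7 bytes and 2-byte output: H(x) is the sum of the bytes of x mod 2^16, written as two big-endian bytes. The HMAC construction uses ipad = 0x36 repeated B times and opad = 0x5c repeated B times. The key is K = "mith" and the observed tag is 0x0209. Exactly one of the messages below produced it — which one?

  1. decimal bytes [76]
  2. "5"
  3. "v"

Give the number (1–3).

Key "mith" = 6d 69 74 68 is 4 bytes ≤ B = 7; zero-pad to 7 bytes: K' = 6d 69 74 68 00 00 00.
K' ⊕ ipad = 5b 5f 42 5e 36 36 36; K' ⊕ opad = 31 35 28 34 5c 5c 5c.
m1: inner = H(5b 5f 42 5e 36 36 36 4c) = 02 48; tag = H(31 35 28 34 5c 5c 5c 02 48) = 0220
m2: inner = H(5b 5f 42 5e 36 36 36 35) = 02 31; tag = H(31 35 28 34 5c 5c 5c 02 31) = 0209 ← matches
m3: inner = H(5b 5f 42 5e 36 36 36 76) = 02 72; tag = H(31 35 28 34 5c 5c 5c 02 72) = 024a

2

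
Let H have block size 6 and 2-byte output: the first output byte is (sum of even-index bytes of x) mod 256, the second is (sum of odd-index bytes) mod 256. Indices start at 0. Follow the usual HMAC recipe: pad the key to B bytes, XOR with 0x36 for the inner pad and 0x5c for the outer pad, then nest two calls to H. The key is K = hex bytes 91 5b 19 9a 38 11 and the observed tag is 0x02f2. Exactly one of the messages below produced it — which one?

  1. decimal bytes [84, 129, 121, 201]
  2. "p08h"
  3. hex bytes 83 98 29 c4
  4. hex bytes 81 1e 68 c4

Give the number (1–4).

Key hex bytes 91 5b 19 9a 38 11 is exactly B = 6 bytes: K' = 91 5b 19 9a 38 11.
K' ⊕ ipad = a7 6d 2f ac 0e 27; K' ⊕ opad = cd 07 45 c6 64 4d.
m1: inner = H(a7 6d 2f ac 0e 27 54 81 79 c9) = b1 8a; tag = H(cd 07 45 c6 64 4d b1 8a) = 27a4
m2: inner = H(a7 6d 2f ac 0e 27 70 30 38 68) = 8c d8; tag = H(cd 07 45 c6 64 4d 8c d8) = 02f2 ← matches
m3: inner = H(a7 6d 2f ac 0e 27 83 98 29 c4) = 90 9c; tag = H(cd 07 45 c6 64 4d 90 9c) = 06b6
m4: inner = H(a7 6d 2f ac 0e 27 81 1e 68 c4) = cd 22; tag = H(cd 07 45 c6 64 4d cd 22) = 433c

2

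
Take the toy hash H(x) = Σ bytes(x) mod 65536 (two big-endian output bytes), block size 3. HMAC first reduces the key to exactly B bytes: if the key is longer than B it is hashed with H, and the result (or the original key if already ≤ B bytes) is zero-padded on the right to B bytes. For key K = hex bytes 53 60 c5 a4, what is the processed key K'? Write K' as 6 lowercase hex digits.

021c00

|K| = 4 > B = 3, so first hash the key.
H(K): sum = 83+96+197+164 = 540 → 02 1c.
Zero-pad H(K) = 02 1c to 3 bytes: K' = 02 1c 00.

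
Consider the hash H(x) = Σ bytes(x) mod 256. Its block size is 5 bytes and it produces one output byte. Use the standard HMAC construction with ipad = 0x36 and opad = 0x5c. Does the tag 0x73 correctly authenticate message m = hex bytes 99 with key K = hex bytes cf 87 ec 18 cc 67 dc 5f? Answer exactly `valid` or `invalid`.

valid

Key hex bytes cf 87 ec 18 cc 67 dc 5f is 8 bytes > B = 5, so hash it first: H(key) = c8, then zero-pad to 5 bytes: K' = c8 00 00 00 00.
K' ⊕ ipad = fe 36 36 36 36; K' ⊕ opad = 94 5c 5c 5c 5c.
Inner hash: sum = 254+54+54+54+54+153 = 623; mod 256 = 111 → 6f.
Outer hash (recomputed tag): sum = 148+92+92+92+92+111 = 627; mod 256 = 115 → 73.
Recomputed tag = 73; claimed = 73 → match.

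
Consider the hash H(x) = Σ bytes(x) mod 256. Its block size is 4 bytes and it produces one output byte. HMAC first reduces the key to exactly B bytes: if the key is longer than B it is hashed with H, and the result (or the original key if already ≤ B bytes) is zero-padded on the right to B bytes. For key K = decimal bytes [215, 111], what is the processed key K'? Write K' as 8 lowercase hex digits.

Key decimal bytes [215, 111] = d7 6f is 2 bytes ≤ B = 4; zero-pad to 4 bytes: K' = d7 6f 00 00.

d76f0000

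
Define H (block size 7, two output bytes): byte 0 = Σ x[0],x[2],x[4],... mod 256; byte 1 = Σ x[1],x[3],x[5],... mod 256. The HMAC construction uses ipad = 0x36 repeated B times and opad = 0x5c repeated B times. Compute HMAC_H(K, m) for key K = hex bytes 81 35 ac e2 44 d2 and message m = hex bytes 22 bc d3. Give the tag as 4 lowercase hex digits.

Key hex bytes 81 35 ac e2 44 d2 is 6 bytes ≤ B = 7; zero-pad to 7 bytes: K' = 81 35 ac e2 44 d2 00.
K' ⊕ ipad = b7 03 9a d4 72 e4 36.  K' ⊕ opad = dd 69 f0 be 18 8e 5c.
Inner input = (K'⊕ipad) ∥ m = b7 03 9a d4 72 e4 36 ∥ 22 bc d3.
Inner hash: even-index sum = 693 mod 256 = 181; odd-index sum = 688 mod 256 = 176 → b5 b0.
Outer input = (K'⊕opad) ∥ inner = dd 69 f0 be 18 8e 5c ∥ b5 b0.
Outer hash (tag): even-index sum = 753 mod 256 = 241; odd-index sum = 618 mod 256 = 106 → f1 6a.

f16a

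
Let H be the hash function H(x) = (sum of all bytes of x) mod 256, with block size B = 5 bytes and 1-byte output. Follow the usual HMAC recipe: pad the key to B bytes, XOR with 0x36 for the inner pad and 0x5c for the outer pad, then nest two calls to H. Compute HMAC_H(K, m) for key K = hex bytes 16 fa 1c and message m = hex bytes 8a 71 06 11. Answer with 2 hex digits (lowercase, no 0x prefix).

Key hex bytes 16 fa 1c is 3 bytes ≤ B = 5; zero-pad to 5 bytes: K' = 16 fa 1c 00 00.
K' ⊕ ipad = 20 cc 2a 36 36.  K' ⊕ opad = 4a a6 40 5c 5c.
Inner input = (K'⊕ipad) ∥ m = 20 cc 2a 36 36 ∥ 8a 71 06 11.
Inner hash: sum = 32+204+42+54+54+138+113+6+17 = 660; mod 256 = 148 → 94.
Outer input = (K'⊕opad) ∥ inner = 4a a6 40 5c 5c ∥ 94.
Outer hash (tag): sum = 74+166+64+92+92+148 = 636; mod 256 = 124 → 7c.

7c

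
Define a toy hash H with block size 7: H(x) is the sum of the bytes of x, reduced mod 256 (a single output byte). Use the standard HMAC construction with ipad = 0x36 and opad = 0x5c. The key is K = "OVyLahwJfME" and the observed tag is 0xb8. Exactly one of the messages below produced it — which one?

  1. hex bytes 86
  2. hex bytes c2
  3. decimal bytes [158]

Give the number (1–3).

Key "OVyLahwJfME" = 4f 56 79 4c 61 68 77 4a 66 4d 45 is 11 bytes > B = 7, so hash it first: H(key) = ec, then zero-pad to 7 bytes: K' = ec 00 00 00 00 00 00.
K' ⊕ ipad = da 36 36 36 36 36 36; K' ⊕ opad = b0 5c 5c 5c 5c 5c 5c.
m1: inner = H(da 36 36 36 36 36 36 86) = a4; tag = H(b0 5c 5c 5c 5c 5c 5c a4) = 7c
m2: inner = H(da 36 36 36 36 36 36 c2) = e0; tag = H(b0 5c 5c 5c 5c 5c 5c e0) = b8 ← matches
m3: inner = H(da 36 36 36 36 36 36 9e) = bc; tag = H(b0 5c 5c 5c 5c 5c 5c bc) = 94

2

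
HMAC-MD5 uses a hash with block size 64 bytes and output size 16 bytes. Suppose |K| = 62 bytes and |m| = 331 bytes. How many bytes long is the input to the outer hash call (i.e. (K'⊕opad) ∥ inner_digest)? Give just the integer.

80

Key is 62 ≤ 64 bytes, zero-padded: |K'| = 64.
Outer input = (K'⊕opad) ∥ H(inner) → 64 + 16 = 80 bytes.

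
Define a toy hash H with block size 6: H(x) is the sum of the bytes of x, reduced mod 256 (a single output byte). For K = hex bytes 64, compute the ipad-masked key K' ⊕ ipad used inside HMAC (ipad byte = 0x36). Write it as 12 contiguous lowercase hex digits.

523636363636

Key hex bytes 64 is 1 byte ≤ B = 6; zero-pad to 6 bytes: K' = 64 00 00 00 00 00.
XOR each byte with 0x36: 64⊕36=52, 00⊕36=36, 00⊕36=36, 00⊕36=36, 00⊕36=36, 00⊕36=36.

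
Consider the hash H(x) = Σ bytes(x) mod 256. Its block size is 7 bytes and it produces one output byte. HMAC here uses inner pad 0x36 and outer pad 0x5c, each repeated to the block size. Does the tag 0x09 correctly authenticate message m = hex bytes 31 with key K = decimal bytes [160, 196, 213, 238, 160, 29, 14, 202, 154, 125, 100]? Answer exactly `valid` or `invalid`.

valid

Key decimal bytes [160, 196, 213, 238, 160, 29, 14, 202, 154, 125, 100] = a0 c4 d5 ee a0 1d 0e ca 9a 7d 64 is 11 bytes > B = 7, so hash it first: H(key) = 37, then zero-pad to 7 bytes: K' = 37 00 00 00 00 00 00.
K' ⊕ ipad = 01 36 36 36 36 36 36; K' ⊕ opad = 6b 5c 5c 5c 5c 5c 5c.
Inner hash: sum = 1+54+54+54+54+54+54+49 = 374; mod 256 = 118 → 76.
Outer hash (recomputed tag): sum = 107+92+92+92+92+92+92+118 = 777; mod 256 = 9 → 09.
Recomputed tag = 09; claimed = 09 → match.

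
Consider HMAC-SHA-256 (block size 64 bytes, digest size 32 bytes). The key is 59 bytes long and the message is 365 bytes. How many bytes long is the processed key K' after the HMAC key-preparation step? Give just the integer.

Key is 59 ≤ 64 bytes, zero-padded: |K'| = 64.

64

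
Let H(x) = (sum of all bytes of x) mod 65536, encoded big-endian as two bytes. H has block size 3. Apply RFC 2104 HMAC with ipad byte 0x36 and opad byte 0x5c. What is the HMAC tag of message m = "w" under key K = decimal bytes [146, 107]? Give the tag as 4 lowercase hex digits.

0210

Key decimal bytes [146, 107] = 92 6b is 2 bytes ≤ B = 3; zero-pad to 3 bytes: K' = 92 6b 00.
K' ⊕ ipad = a4 5d 36.  K' ⊕ opad = ce 37 5c.
Inner input = (K'⊕ipad) ∥ m = a4 5d 36 ∥ 77.
Inner hash: sum = 164+93+54+119 = 430 → 01 ae.
Outer input = (K'⊕opad) ∥ inner = ce 37 5c ∥ 01 ae.
Outer hash (tag): sum = 206+55+92+1+174 = 528 → 02 10.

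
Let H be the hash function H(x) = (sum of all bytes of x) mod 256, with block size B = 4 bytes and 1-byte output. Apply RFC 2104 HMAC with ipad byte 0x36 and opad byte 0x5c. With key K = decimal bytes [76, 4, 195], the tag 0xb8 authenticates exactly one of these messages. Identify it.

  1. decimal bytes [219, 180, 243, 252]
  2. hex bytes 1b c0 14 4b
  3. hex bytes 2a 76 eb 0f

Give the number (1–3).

1

Key decimal bytes [76, 4, 195] = 4c 04 c3 is 3 bytes ≤ B = 4; zero-pad to 4 bytes: K' = 4c 04 c3 00.
K' ⊕ ipad = 7a 32 f5 36; K' ⊕ opad = 10 58 9f 5c.
m1: inner = H(7a 32 f5 36 db b4 f3 fc) = 55; tag = H(10 58 9f 5c 55) = b8 ← matches
m2: inner = H(7a 32 f5 36 1b c0 14 4b) = 11; tag = H(10 58 9f 5c 11) = 74
m3: inner = H(7a 32 f5 36 2a 76 eb 0f) = 71; tag = H(10 58 9f 5c 71) = d4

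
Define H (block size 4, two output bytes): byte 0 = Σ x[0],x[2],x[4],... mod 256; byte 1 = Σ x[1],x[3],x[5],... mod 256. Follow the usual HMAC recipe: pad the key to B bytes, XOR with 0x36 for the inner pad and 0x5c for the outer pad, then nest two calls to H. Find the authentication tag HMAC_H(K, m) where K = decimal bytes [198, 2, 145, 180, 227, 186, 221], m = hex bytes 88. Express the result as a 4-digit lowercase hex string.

8604

Key decimal bytes [198, 2, 145, 180, 227, 186, 221] = c6 02 91 b4 e3 ba dd is 7 bytes > B = 4, so hash it first: H(key) = 17 70, then zero-pad to 4 bytes: K' = 17 70 00 00.
K' ⊕ ipad = 21 46 36 36.  K' ⊕ opad = 4b 2c 5c 5c.
Inner input = (K'⊕ipad) ∥ m = 21 46 36 36 ∥ 88.
Inner hash: even-index sum = 223 mod 256 = 223; odd-index sum = 124 mod 256 = 124 → df 7c.
Outer input = (K'⊕opad) ∥ inner = 4b 2c 5c 5c ∥ df 7c.
Outer hash (tag): even-index sum = 390 mod 256 = 134; odd-index sum = 260 mod 256 = 4 → 86 04.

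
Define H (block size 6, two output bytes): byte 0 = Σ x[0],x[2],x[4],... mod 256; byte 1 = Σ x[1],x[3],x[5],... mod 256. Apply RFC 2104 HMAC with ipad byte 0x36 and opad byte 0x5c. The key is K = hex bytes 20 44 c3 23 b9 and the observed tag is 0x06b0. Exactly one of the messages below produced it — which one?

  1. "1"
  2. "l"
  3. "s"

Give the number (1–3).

Key hex bytes 20 44 c3 23 b9 is 5 bytes ≤ B = 6; zero-pad to 6 bytes: K' = 20 44 c3 23 b9 00.
K' ⊕ ipad = 16 72 f5 15 8f 36; K' ⊕ opad = 7c 18 9f 7f e5 5c.
m1: inner = H(16 72 f5 15 8f 36 31) = cb bd; tag = H(7c 18 9f 7f e5 5c cb bd) = cbb0
m2: inner = H(16 72 f5 15 8f 36 6c) = 06 bd; tag = H(7c 18 9f 7f e5 5c 06 bd) = 06b0 ← matches
m3: inner = H(16 72 f5 15 8f 36 73) = 0d bd; tag = H(7c 18 9f 7f e5 5c 0d bd) = 0db0

2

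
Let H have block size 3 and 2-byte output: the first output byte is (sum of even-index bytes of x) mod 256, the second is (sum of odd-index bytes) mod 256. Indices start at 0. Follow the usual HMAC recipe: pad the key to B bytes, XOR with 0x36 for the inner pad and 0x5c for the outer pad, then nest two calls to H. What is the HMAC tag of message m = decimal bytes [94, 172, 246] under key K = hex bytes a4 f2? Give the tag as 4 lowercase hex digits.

Key hex bytes a4 f2 is 2 bytes ≤ B = 3; zero-pad to 3 bytes: K' = a4 f2 00.
K' ⊕ ipad = 92 c4 36.  K' ⊕ opad = f8 ae 5c.
Inner input = (K'⊕ipad) ∥ m = 92 c4 36 ∥ 5e ac f6.
Inner hash: even-index sum = 372 mod 256 = 116; odd-index sum = 536 mod 256 = 24 → 74 18.
Outer input = (K'⊕opad) ∥ inner = f8 ae 5c ∥ 74 18.
Outer hash (tag): even-index sum = 364 mod 256 = 108; odd-index sum = 290 mod 256 = 34 → 6c 22.

6c22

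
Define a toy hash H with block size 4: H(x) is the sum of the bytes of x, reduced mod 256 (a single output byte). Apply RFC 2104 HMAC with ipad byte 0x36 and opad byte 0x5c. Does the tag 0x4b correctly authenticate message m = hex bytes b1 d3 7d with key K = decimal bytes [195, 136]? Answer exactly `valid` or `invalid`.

Key decimal bytes [195, 136] = c3 88 is 2 bytes ≤ B = 4; zero-pad to 4 bytes: K' = c3 88 00 00.
K' ⊕ ipad = f5 be 36 36; K' ⊕ opad = 9f d4 5c 5c.
Inner hash: sum = 245+190+54+54+177+211+125 = 1056; mod 256 = 32 → 20.
Outer hash (recomputed tag): sum = 159+212+92+92+32 = 587; mod 256 = 75 → 4b.
Recomputed tag = 4b; claimed = 4b → match.

valid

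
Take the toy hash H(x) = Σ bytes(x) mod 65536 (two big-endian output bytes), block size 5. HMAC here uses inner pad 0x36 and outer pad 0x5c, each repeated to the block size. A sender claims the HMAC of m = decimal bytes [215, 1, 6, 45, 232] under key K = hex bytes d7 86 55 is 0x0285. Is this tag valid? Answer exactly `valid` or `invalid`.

Key hex bytes d7 86 55 is 3 bytes ≤ B = 5; zero-pad to 5 bytes: K' = d7 86 55 00 00.
K' ⊕ ipad = e1 b0 63 36 36; K' ⊕ opad = 8b da 09 5c 5c.
Inner hash: sum = 225+176+99+54+54+215+1+6+45+232 = 1107 → 04 53.
Outer hash (recomputed tag): sum = 139+218+9+92+92+4+83 = 637 → 02 7d.
Recomputed tag = 027d; claimed = 0285 → mismatch.

invalid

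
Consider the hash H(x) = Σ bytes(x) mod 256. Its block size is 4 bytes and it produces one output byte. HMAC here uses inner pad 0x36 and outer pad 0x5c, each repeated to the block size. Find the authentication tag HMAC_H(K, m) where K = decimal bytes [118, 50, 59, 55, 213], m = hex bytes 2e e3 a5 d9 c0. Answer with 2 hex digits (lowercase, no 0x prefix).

Key decimal bytes [118, 50, 59, 55, 213] = 76 32 3b 37 d5 is 5 bytes > B = 4, so hash it first: H(key) = ef, then zero-pad to 4 bytes: K' = ef 00 00 00.
K' ⊕ ipad = d9 36 36 36.  K' ⊕ opad = b3 5c 5c 5c.
Inner input = (K'⊕ipad) ∥ m = d9 36 36 36 ∥ 2e e3 a5 d9 c0.
Inner hash: sum = 217+54+54+54+46+227+165+217+192 = 1226; mod 256 = 202 → ca.
Outer input = (K'⊕opad) ∥ inner = b3 5c 5c 5c ∥ ca.
Outer hash (tag): sum = 179+92+92+92+202 = 657; mod 256 = 145 → 91.

91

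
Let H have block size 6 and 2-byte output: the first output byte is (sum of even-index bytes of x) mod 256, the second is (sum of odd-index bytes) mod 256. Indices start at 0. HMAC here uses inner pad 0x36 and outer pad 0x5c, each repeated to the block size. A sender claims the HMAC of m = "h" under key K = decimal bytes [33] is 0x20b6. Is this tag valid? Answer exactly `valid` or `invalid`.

valid

Key decimal bytes [33] = 21 is 1 byte ≤ B = 6; zero-pad to 6 bytes: K' = 21 00 00 00 00 00.
K' ⊕ ipad = 17 36 36 36 36 36; K' ⊕ opad = 7d 5c 5c 5c 5c 5c.
Inner hash: even-index sum = 235 mod 256 = 235; odd-index sum = 162 mod 256 = 162 → eb a2.
Outer hash (recomputed tag): even-index sum = 544 mod 256 = 32; odd-index sum = 438 mod 256 = 182 → 20 b6.
Recomputed tag = 20b6; claimed = 20b6 → match.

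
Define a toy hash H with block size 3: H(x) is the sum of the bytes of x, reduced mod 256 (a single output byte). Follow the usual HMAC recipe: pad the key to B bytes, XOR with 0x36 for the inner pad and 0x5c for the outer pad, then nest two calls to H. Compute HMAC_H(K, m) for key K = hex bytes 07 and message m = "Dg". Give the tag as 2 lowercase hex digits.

Key hex bytes 07 is 1 byte ≤ B = 3; zero-pad to 3 bytes: K' = 07 00 00.
K' ⊕ ipad = 31 36 36.  K' ⊕ opad = 5b 5c 5c.
Inner input = (K'⊕ipad) ∥ m = 31 36 36 ∥ 44 67.
Inner hash: sum = 49+54+54+68+103 = 328; mod 256 = 72 → 48.
Outer input = (K'⊕opad) ∥ inner = 5b 5c 5c ∥ 48.
Outer hash (tag): sum = 91+92+92+72 = 347; mod 256 = 91 → 5b.

5b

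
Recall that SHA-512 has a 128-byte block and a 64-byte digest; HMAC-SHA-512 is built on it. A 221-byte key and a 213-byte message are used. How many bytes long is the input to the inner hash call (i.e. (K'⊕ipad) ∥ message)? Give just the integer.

Key is 221 > 128 bytes, so it is hashed to 64 bytes then zero-padded to 128: |K'| = 128.
Inner input = (K'⊕ipad) ∥ m → 128 + 213 = 341 bytes.

341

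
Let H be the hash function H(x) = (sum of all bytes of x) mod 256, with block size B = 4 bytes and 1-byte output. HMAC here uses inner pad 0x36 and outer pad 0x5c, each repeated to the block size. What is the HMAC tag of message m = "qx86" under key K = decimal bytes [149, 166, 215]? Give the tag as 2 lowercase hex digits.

4b

Key decimal bytes [149, 166, 215] = 95 a6 d7 is 3 bytes ≤ B = 4; zero-pad to 4 bytes: K' = 95 a6 d7 00.
K' ⊕ ipad = a3 90 e1 36.  K' ⊕ opad = c9 fa 8b 5c.
Inner input = (K'⊕ipad) ∥ m = a3 90 e1 36 ∥ 71 78 38 36.
Inner hash: sum = 163+144+225+54+113+120+56+54 = 929; mod 256 = 161 → a1.
Outer input = (K'⊕opad) ∥ inner = c9 fa 8b 5c ∥ a1.
Outer hash (tag): sum = 201+250+139+92+161 = 843; mod 256 = 75 → 4b.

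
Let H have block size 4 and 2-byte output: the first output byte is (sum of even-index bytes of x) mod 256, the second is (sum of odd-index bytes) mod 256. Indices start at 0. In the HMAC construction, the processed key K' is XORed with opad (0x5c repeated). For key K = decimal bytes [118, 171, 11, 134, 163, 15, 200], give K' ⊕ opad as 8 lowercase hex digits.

b01c5c5c

Key decimal bytes [118, 171, 11, 134, 163, 15, 200] = 76 ab 0b 86 a3 0f c8 is 7 bytes > B = 4, so hash it first: H(key) = ec 40, then zero-pad to 4 bytes: K' = ec 40 00 00.
XOR each byte with 0x5c: ec⊕5c=b0, 40⊕5c=1c, 00⊕5c=5c, 00⊕5c=5c.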